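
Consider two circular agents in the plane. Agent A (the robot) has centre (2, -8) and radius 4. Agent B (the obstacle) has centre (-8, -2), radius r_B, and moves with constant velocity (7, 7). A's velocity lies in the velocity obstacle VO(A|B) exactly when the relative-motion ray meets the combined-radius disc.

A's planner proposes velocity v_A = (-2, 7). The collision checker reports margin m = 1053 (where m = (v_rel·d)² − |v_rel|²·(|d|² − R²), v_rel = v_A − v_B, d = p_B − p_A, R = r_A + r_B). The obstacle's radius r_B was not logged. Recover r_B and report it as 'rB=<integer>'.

m = 1053
d = (-10, 6);  v_rel = (-9, 0),  |v_rel|² = 81
v_rel×d = (-9)·(6) − (0)·(-10) = -54
since m = R²·81 − (-54)²:  R² = (2916 + 1053) / 81 = 49
R = √49 = 7  ⇒  r_B = 7 − 4 = 3

rB=3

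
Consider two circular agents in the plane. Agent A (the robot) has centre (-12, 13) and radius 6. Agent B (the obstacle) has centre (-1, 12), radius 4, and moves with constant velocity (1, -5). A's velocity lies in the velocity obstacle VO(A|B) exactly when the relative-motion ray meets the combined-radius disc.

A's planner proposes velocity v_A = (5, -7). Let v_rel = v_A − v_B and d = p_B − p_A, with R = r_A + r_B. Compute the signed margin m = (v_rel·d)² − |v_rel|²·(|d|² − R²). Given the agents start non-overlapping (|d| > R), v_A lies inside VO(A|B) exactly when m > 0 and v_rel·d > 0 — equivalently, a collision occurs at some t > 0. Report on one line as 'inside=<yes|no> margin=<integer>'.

d = (11, -1),  |d|² = 122;  R = 6+4 = 10,  c = 122−10² = 22
v_rel = (4, -2),  |v_rel|² = 20;  v_rel·d = (4)·(11) + (-2)·(-1) = 46
20·t² − 92·t + 22 = 0  ⇒  m = 46² − 20·22 = 1676
m = 1676 > 0,  v_rel·d = 46 > 0  ⇒  inside

inside=yes margin=1676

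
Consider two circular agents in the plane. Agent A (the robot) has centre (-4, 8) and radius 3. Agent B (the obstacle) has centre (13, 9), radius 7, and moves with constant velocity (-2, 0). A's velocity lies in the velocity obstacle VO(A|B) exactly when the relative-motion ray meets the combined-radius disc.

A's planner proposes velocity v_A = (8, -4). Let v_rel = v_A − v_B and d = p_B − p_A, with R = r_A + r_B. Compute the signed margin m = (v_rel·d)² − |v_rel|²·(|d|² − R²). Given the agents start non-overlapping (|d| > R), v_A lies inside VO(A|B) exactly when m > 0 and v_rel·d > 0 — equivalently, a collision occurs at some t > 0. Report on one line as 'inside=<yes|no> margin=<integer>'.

d = (17, 1),  |d|² = 290;  R = 3+7 = 10,  c = 290−10² = 190
v_rel = (10, -4),  |v_rel|² = 116;  v_rel·d = (10)·(17) + (-4)·(1) = 166
116·t² − 332·t + 190 = 0  ⇒  m = 166² − 116·190 = 5516
m = 5516 > 0,  v_rel·d = 166 > 0  ⇒  inside

inside=yes margin=5516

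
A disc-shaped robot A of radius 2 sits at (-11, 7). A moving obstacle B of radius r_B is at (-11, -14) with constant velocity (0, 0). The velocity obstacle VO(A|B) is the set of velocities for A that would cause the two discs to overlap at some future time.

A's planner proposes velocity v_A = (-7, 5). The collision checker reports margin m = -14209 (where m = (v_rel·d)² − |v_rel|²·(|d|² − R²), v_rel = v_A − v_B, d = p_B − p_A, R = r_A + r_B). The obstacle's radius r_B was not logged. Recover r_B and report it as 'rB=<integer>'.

m = -14209
d = (0, -21);  v_rel = (-7, 5),  |v_rel|² = 74
v_rel×d = (-7)·(-21) − (5)·(0) = 147
since m = R²·74 − 147²:  R² = (21609 + -14209) / 74 = 100
R = √100 = 10  ⇒  r_B = 10 − 2 = 8

rB=8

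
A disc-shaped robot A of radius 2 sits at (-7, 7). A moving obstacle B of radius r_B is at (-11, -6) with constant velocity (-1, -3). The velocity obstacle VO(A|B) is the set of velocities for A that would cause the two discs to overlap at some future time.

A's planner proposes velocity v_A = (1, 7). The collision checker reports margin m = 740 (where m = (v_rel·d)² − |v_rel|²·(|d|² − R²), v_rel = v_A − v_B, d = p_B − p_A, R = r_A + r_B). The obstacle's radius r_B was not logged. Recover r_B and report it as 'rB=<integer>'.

m = 740
d = (-4, -13);  v_rel = (2, 10),  |v_rel|² = 104
v_rel×d = (2)·(-13) − (10)·(-4) = 14
since m = R²·104 − 14²:  R² = (196 + 740) / 104 = 9
R = √9 = 3  ⇒  r_B = 3 − 2 = 1

rB=1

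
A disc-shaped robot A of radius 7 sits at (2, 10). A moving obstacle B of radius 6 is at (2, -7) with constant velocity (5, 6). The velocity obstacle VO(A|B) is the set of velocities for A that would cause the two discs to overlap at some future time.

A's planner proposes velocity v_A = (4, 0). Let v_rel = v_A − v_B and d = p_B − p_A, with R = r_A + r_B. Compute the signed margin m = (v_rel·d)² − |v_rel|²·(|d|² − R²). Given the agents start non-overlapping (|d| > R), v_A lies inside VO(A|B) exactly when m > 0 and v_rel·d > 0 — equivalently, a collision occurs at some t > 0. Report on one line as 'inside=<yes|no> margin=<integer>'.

d = (0, -17),  |d|² = 289;  R = 7+6 = 13,  c = 289−13² = 120
v_rel = (-1, -6),  |v_rel|² = 37;  v_rel·d = (-1)·(0) + (-6)·(-17) = 102
37·t² − 204·t + 120 = 0  ⇒  m = 102² − 37·120 = 5964
m = 5964 > 0,  v_rel·d = 102 > 0  ⇒  inside

inside=yes margin=5964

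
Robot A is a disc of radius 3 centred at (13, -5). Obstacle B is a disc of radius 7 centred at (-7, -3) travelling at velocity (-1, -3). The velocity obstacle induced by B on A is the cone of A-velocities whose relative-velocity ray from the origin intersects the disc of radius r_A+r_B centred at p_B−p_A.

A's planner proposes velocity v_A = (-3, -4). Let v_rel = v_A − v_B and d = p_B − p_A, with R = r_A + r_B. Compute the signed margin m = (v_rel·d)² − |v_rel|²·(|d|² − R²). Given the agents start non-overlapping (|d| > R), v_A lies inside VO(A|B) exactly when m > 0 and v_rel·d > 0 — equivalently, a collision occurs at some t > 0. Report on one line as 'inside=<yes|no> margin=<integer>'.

d = (-20, 2),  |d|² = 404;  R = 3+7 = 10,  c = 404−10² = 304
v_rel = (-2, -1),  |v_rel|² = 5;  v_rel·d = (-2)·(-20) + (-1)·(2) = 38
5·t² − 76·t + 304 = 0  ⇒  m = 38² − 5·304 = -76
m = -76 < 0,  v_rel·d = 38 > 0  ⇒  outside

inside=no margin=-76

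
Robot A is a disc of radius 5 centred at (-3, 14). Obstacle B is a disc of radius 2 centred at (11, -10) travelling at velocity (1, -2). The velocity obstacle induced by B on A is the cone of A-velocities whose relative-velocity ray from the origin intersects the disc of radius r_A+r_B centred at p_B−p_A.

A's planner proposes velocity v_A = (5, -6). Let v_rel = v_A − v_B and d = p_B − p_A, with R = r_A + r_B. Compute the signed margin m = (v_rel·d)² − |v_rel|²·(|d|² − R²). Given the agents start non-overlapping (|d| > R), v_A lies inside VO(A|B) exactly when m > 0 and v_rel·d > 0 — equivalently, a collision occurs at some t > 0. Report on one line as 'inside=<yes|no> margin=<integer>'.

d = (14, -24),  |d|² = 772;  R = 5+2 = 7,  c = 772−7² = 723
v_rel = (4, -4),  |v_rel|² = 32;  v_rel·d = (4)·(14) + (-4)·(-24) = 152
32·t² − 304·t + 723 = 0  ⇒  m = 152² − 32·723 = -32
m = -32 < 0,  v_rel·d = 152 > 0  ⇒  outside

inside=no margin=-32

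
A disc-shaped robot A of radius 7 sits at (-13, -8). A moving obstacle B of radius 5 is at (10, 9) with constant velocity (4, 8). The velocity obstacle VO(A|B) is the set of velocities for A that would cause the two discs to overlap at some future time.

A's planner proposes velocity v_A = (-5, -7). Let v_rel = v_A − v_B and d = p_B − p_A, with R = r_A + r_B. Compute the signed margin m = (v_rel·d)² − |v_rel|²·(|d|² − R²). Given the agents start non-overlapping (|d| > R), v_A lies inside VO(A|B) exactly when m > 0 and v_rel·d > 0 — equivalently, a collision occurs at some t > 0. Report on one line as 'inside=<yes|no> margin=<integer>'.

d = (23, 17),  |d|² = 818;  R = 7+5 = 12,  c = 818−12² = 674
v_rel = (-9, -15),  |v_rel|² = 306;  v_rel·d = (-9)·(23) + (-15)·(17) = -462
306·t² + 924·t + 674 = 0  ⇒  m = (-462)² − 306·674 = 7200
m = 7200 > 0,  v_rel·d = -462 < 0  ⇒  outside

inside=no margin=7200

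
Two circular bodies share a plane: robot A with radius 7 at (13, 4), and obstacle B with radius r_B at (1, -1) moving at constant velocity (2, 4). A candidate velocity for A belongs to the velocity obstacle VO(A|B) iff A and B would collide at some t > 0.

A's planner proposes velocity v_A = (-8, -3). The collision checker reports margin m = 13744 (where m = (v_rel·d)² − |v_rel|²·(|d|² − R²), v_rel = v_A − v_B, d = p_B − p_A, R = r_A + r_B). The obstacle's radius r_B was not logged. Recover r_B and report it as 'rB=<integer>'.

m = 13744
d = (-12, -5);  v_rel = (-10, -7),  |v_rel|² = 149
v_rel×d = (-10)·(-5) − (-7)·(-12) = -34
since m = R²·149 − (-34)²:  R² = (1156 + 13744) / 149 = 100
R = √100 = 10  ⇒  r_B = 10 − 7 = 3

rB=3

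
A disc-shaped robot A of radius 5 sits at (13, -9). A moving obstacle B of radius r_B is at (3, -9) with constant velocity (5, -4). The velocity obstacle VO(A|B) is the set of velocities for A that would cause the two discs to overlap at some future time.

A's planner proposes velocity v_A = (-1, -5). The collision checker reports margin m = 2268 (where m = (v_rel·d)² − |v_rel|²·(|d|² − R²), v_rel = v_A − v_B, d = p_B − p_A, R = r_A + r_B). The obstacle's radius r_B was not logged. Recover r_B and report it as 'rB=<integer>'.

m = 2268
d = (-10, 0);  v_rel = (-6, -1),  |v_rel|² = 37
v_rel×d = (-6)·(0) − (-1)·(-10) = -10
since m = R²·37 − (-10)²:  R² = (100 + 2268) / 37 = 64
R = √64 = 8  ⇒  r_B = 8 − 5 = 3

rB=3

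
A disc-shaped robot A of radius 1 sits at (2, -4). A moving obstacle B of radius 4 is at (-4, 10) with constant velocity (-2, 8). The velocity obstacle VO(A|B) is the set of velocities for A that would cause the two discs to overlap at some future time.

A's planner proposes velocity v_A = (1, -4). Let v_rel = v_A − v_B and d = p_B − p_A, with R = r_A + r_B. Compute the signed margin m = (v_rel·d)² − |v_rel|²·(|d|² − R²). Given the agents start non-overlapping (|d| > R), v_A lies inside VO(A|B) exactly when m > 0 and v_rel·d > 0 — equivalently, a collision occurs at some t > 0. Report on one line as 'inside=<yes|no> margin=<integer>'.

d = (-6, 14),  |d|² = 232;  R = 1+4 = 5,  c = 232−5² = 207
v_rel = (3, -12),  |v_rel|² = 153;  v_rel·d = (3)·(-6) + (-12)·(14) = -186
153·t² + 372·t + 207 = 0  ⇒  m = (-186)² − 153·207 = 2925
m = 2925 > 0,  v_rel·d = -186 < 0  ⇒  outside

inside=no margin=2925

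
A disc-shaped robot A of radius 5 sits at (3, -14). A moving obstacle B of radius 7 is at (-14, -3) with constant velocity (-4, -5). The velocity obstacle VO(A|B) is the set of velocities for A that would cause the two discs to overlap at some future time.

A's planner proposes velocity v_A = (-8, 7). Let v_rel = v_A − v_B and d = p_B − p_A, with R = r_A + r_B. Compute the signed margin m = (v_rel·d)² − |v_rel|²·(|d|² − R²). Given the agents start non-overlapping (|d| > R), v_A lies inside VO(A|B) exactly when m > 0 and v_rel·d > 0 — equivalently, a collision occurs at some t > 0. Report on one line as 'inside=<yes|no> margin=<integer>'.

d = (-17, 11),  |d|² = 410;  R = 5+7 = 12,  c = 410−12² = 266
v_rel = (-4, 12),  |v_rel|² = 160;  v_rel·d = (-4)·(-17) + (12)·(11) = 200
160·t² − 400·t + 266 = 0  ⇒  m = 200² − 160·266 = -2560
m = -2560 < 0,  v_rel·d = 200 > 0  ⇒  outside

inside=no margin=-2560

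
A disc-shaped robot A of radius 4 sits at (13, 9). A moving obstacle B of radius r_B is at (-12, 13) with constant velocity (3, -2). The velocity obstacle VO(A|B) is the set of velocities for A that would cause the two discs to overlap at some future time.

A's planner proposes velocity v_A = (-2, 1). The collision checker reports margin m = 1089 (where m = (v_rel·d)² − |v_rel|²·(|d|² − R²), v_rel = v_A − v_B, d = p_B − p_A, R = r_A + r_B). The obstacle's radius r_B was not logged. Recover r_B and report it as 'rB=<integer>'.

m = 1089
d = (-25, 4);  v_rel = (-5, 3),  |v_rel|² = 34
v_rel×d = (-5)·(4) − (3)·(-25) = 55
since m = R²·34 − 55²:  R² = (3025 + 1089) / 34 = 121
R = √121 = 11  ⇒  r_B = 11 − 4 = 7

rB=7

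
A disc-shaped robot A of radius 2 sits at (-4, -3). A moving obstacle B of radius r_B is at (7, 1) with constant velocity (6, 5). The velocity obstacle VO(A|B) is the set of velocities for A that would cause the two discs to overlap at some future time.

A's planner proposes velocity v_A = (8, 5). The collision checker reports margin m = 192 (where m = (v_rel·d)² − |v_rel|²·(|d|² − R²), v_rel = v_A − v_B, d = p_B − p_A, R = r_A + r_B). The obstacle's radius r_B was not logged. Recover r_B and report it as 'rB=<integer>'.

m = 192
d = (11, 4);  v_rel = (2, 0),  |v_rel|² = 4
v_rel×d = (2)·(4) − (0)·(11) = 8
since m = R²·4 − 8²:  R² = (64 + 192) / 4 = 64
R = √64 = 8  ⇒  r_B = 8 − 2 = 6

rB=6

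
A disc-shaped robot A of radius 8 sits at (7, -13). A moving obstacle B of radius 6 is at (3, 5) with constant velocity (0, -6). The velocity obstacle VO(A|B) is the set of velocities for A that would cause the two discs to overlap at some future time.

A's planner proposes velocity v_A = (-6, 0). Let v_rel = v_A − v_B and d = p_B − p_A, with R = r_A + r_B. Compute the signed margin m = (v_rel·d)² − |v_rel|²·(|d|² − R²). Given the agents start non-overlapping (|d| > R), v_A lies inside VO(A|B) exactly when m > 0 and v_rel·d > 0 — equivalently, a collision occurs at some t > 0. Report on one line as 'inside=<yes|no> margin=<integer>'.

d = (-4, 18),  |d|² = 340;  R = 8+6 = 14,  c = 340−14² = 144
v_rel = (-6, 6),  |v_rel|² = 72;  v_rel·d = (-6)·(-4) + (6)·(18) = 132
72·t² − 264·t + 144 = 0  ⇒  m = 132² − 72·144 = 7056
m = 7056 > 0,  v_rel·d = 132 > 0  ⇒  inside

inside=yes margin=7056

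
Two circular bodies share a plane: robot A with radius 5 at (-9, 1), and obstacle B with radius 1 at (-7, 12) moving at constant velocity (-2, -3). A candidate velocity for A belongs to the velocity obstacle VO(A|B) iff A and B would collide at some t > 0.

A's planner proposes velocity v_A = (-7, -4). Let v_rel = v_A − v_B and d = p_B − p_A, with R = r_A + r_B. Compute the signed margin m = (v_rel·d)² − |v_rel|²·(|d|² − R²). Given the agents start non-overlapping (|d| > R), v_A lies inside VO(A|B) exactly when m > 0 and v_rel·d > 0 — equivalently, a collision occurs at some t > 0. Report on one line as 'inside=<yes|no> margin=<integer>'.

d = (2, 11),  |d|² = 125;  R = 5+1 = 6,  c = 125−6² = 89
v_rel = (-5, -1),  |v_rel|² = 26;  v_rel·d = (-5)·(2) + (-1)·(11) = -21
26·t² + 42·t + 89 = 0  ⇒  m = (-21)² − 26·89 = -1873
m = -1873 < 0,  v_rel·d = -21 < 0  ⇒  outside

inside=no margin=-1873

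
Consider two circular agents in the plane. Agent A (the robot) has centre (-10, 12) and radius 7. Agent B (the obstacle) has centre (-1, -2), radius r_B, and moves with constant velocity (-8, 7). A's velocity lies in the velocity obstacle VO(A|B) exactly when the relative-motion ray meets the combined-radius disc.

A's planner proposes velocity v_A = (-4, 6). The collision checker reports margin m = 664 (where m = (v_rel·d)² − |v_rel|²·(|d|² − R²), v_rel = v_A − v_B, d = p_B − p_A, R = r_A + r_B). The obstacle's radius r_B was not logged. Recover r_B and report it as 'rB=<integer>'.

m = 664
d = (9, -14);  v_rel = (4, -1),  |v_rel|² = 17
v_rel×d = (4)·(-14) − (-1)·(9) = -47
since m = R²·17 − (-47)²:  R² = (2209 + 664) / 17 = 169
R = √169 = 13  ⇒  r_B = 13 − 7 = 6

rB=6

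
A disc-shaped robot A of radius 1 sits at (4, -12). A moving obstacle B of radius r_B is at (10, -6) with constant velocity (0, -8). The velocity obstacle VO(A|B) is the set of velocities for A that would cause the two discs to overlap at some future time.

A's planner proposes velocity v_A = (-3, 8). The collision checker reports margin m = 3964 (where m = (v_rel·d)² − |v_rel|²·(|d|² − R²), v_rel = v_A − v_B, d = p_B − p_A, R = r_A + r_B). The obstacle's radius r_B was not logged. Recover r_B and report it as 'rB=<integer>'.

m = 3964
d = (6, 6);  v_rel = (-3, 16),  |v_rel|² = 265
v_rel×d = (-3)·(6) − (16)·(6) = -114
since m = R²·265 − (-114)²:  R² = (12996 + 3964) / 265 = 64
R = √64 = 8  ⇒  r_B = 8 − 1 = 7

rB=7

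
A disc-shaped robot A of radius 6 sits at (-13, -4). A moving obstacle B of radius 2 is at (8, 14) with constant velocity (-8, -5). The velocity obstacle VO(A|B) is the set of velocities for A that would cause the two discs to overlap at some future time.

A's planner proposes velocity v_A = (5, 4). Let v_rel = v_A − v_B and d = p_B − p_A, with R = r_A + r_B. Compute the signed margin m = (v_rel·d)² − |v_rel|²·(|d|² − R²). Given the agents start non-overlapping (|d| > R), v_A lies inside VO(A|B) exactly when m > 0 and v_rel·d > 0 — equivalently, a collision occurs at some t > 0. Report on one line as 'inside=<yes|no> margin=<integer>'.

d = (21, 18),  |d|² = 765;  R = 6+2 = 8,  c = 765−8² = 701
v_rel = (13, 9),  |v_rel|² = 250;  v_rel·d = (13)·(21) + (9)·(18) = 435
250·t² − 870·t + 701 = 0  ⇒  m = 435² − 250·701 = 13975
m = 13975 > 0,  v_rel·d = 435 > 0  ⇒  inside

inside=yes margin=13975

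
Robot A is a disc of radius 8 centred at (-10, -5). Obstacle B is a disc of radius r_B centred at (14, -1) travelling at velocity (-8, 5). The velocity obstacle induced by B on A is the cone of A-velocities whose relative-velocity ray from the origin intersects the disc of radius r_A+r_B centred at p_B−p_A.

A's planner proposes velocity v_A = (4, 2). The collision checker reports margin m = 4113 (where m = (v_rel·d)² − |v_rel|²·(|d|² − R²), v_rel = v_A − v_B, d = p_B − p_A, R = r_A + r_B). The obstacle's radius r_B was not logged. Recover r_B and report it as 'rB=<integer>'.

m = 4113
d = (24, 4);  v_rel = (12, -3),  |v_rel|² = 153
v_rel×d = (12)·(4) − (-3)·(24) = 120
since m = R²·153 − 120²:  R² = (14400 + 4113) / 153 = 121
R = √121 = 11  ⇒  r_B = 11 − 8 = 3

rB=3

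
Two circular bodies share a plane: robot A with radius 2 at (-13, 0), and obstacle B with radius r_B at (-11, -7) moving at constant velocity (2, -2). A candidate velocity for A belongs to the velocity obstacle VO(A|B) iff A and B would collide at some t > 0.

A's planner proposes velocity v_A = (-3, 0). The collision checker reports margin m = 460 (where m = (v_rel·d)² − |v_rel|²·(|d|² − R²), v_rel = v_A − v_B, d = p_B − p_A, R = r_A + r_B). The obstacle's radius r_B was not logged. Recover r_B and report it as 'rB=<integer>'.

m = 460
d = (2, -7);  v_rel = (-5, 2),  |v_rel|² = 29
v_rel×d = (-5)·(-7) − (2)·(2) = 31
since m = R²·29 − 31²:  R² = (961 + 460) / 29 = 49
R = √49 = 7  ⇒  r_B = 7 − 2 = 5

rB=5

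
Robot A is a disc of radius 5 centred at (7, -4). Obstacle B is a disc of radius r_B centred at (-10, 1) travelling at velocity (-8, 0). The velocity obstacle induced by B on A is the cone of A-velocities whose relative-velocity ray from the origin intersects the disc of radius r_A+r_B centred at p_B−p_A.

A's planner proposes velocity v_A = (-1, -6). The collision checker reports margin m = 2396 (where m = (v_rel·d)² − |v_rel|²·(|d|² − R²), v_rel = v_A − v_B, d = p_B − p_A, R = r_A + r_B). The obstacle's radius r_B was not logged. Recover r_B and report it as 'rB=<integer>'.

m = 2396
d = (-17, 5);  v_rel = (7, -6),  |v_rel|² = 85
v_rel×d = (7)·(5) − (-6)·(-17) = -67
since m = R²·85 − (-67)²:  R² = (4489 + 2396) / 85 = 81
R = √81 = 9  ⇒  r_B = 9 − 5 = 4

rB=4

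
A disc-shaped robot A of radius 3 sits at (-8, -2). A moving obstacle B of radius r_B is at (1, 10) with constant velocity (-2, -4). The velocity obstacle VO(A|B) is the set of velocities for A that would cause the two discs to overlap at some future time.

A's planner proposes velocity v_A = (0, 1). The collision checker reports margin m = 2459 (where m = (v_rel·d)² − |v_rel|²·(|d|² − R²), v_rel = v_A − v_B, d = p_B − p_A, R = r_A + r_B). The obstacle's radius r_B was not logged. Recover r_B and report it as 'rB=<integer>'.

m = 2459
d = (9, 12);  v_rel = (2, 5),  |v_rel|² = 29
v_rel×d = (2)·(12) − (5)·(9) = -21
since m = R²·29 − (-21)²:  R² = (441 + 2459) / 29 = 100
R = √100 = 10  ⇒  r_B = 10 − 3 = 7

rB=7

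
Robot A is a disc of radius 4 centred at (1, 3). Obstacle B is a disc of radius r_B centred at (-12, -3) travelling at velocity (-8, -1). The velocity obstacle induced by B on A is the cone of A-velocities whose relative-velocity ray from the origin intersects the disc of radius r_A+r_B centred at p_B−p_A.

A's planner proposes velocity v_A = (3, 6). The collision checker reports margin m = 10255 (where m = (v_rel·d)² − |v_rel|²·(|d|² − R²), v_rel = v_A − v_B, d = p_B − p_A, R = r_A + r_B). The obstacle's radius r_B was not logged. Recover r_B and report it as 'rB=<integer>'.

m = 10255
d = (-13, -6);  v_rel = (11, 7),  |v_rel|² = 170
v_rel×d = (11)·(-6) − (7)·(-13) = 25
since m = R²·170 − 25²:  R² = (625 + 10255) / 170 = 64
R = √64 = 8  ⇒  r_B = 8 − 4 = 4

rB=4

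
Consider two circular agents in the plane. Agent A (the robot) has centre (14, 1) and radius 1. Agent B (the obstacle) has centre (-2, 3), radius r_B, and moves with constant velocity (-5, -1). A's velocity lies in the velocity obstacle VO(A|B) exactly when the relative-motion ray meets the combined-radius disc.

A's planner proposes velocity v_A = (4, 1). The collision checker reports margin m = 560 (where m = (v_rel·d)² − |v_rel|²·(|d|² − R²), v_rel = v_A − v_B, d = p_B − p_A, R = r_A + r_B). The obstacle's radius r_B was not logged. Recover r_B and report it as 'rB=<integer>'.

m = 560
d = (-16, 2);  v_rel = (9, 2),  |v_rel|² = 85
v_rel×d = (9)·(2) − (2)·(-16) = 50
since m = R²·85 − 50²:  R² = (2500 + 560) / 85 = 36
R = √36 = 6  ⇒  r_B = 6 − 1 = 5

rB=5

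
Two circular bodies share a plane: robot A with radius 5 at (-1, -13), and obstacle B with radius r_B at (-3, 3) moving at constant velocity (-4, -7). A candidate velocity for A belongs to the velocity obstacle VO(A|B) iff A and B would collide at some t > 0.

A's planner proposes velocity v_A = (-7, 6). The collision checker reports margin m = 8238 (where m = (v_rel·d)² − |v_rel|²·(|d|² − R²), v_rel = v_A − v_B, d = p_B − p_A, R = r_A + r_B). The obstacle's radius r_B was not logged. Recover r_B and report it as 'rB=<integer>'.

m = 8238
d = (-2, 16);  v_rel = (-3, 13),  |v_rel|² = 178
v_rel×d = (-3)·(16) − (13)·(-2) = -22
since m = R²·178 − (-22)²:  R² = (484 + 8238) / 178 = 49
R = √49 = 7  ⇒  r_B = 7 − 5 = 2

rB=2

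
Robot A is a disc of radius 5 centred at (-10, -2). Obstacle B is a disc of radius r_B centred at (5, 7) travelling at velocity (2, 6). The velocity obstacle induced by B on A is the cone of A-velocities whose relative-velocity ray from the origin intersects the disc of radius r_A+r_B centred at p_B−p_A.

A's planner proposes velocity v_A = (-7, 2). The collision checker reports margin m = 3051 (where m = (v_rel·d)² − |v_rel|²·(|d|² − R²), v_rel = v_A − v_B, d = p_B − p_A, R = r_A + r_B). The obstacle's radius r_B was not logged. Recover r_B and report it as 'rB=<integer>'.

m = 3051
d = (15, 9);  v_rel = (-9, -4),  |v_rel|² = 97
v_rel×d = (-9)·(9) − (-4)·(15) = -21
since m = R²·97 − (-21)²:  R² = (441 + 3051) / 97 = 36
R = √36 = 6  ⇒  r_B = 6 − 5 = 1

rB=1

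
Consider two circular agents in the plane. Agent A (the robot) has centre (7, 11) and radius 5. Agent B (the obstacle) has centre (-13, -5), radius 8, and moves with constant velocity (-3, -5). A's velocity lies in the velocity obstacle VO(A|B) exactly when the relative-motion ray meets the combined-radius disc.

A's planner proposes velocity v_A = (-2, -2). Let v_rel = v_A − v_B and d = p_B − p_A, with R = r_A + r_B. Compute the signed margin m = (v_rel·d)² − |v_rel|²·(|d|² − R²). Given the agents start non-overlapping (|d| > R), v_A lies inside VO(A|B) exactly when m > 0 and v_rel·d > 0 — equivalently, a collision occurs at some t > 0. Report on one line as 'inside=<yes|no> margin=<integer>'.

d = (-20, -16),  |d|² = 656;  R = 5+8 = 13,  c = 656−13² = 487
v_rel = (1, 3),  |v_rel|² = 10;  v_rel·d = (1)·(-20) + (3)·(-16) = -68
10·t² + 136·t + 487 = 0  ⇒  m = (-68)² − 10·487 = -246
m = -246 < 0,  v_rel·d = -68 < 0  ⇒  outside

inside=no margin=-246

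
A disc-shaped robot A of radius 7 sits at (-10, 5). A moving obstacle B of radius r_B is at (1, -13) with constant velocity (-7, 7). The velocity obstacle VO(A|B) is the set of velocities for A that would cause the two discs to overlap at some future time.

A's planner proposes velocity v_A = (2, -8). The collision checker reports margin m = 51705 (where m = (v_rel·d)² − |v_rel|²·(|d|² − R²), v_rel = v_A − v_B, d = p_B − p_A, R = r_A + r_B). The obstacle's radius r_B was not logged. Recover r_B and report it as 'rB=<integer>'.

m = 51705
d = (11, -18);  v_rel = (9, -15),  |v_rel|² = 306
v_rel×d = (9)·(-18) − (-15)·(11) = 3
since m = R²·306 − 3²:  R² = (9 + 51705) / 306 = 169
R = √169 = 13  ⇒  r_B = 13 − 7 = 6

rB=6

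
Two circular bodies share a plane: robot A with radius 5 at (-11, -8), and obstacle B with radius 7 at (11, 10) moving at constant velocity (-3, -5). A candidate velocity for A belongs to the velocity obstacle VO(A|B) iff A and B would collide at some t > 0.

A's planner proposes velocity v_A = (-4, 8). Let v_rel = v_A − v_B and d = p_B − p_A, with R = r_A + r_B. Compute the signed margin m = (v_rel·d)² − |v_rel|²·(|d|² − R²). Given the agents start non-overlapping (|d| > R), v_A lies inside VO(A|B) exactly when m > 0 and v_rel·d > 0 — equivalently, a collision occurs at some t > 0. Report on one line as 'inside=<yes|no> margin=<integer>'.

d = (22, 18),  |d|² = 808;  R = 5+7 = 12,  c = 808−12² = 664
v_rel = (-1, 13),  |v_rel|² = 170;  v_rel·d = (-1)·(22) + (13)·(18) = 212
170·t² − 424·t + 664 = 0  ⇒  m = 212² − 170·664 = -67936
m = -67936 < 0,  v_rel·d = 212 > 0  ⇒  outside

inside=no margin=-67936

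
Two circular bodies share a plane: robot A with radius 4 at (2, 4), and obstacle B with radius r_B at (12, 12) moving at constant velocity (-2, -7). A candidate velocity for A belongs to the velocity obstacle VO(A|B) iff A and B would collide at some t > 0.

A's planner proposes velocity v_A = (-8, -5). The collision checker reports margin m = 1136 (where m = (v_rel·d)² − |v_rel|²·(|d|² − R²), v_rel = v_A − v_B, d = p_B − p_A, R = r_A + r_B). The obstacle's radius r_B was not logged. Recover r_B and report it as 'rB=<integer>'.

m = 1136
d = (10, 8);  v_rel = (-6, 2),  |v_rel|² = 40
v_rel×d = (-6)·(8) − (2)·(10) = -68
since m = R²·40 − (-68)²:  R² = (4624 + 1136) / 40 = 144
R = √144 = 12  ⇒  r_B = 12 − 4 = 8

rB=8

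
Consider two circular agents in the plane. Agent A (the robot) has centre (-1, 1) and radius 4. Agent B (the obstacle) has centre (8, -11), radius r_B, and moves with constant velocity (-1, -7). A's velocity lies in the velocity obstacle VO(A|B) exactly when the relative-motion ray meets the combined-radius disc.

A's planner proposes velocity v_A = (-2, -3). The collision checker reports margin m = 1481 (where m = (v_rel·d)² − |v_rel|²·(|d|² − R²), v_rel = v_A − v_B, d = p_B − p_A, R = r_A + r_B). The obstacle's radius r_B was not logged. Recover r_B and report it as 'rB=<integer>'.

m = 1481
d = (9, -12);  v_rel = (-1, 4),  |v_rel|² = 17
v_rel×d = (-1)·(-12) − (4)·(9) = -24
since m = R²·17 − (-24)²:  R² = (576 + 1481) / 17 = 121
R = √121 = 11  ⇒  r_B = 11 − 4 = 7

rB=7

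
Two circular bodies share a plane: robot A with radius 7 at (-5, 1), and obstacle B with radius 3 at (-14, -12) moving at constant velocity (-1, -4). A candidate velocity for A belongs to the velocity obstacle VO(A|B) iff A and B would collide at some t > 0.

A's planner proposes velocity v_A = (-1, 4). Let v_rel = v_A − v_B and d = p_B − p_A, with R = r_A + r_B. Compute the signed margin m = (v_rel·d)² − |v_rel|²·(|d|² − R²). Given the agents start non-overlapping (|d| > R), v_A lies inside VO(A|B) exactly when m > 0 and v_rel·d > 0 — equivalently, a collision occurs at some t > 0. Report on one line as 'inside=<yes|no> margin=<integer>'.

d = (-9, -13),  |d|² = 250;  R = 7+3 = 10,  c = 250−10² = 150
v_rel = (0, 8),  |v_rel|² = 64;  v_rel·d = (0)·(-9) + (8)·(-13) = -104
64·t² + 208·t + 150 = 0  ⇒  m = (-104)² − 64·150 = 1216
m = 1216 > 0,  v_rel·d = -104 < 0  ⇒  outside

inside=no margin=1216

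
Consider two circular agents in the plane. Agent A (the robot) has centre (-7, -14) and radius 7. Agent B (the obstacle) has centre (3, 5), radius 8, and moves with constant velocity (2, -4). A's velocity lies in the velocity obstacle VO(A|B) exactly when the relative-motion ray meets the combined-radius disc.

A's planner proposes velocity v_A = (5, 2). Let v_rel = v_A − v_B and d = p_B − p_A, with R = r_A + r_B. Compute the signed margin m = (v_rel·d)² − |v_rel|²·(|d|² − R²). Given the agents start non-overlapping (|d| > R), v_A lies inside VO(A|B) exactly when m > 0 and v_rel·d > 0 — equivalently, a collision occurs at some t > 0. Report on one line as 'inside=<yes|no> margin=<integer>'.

d = (10, 19),  |d|² = 461;  R = 7+8 = 15,  c = 461−15² = 236
v_rel = (3, 6),  |v_rel|² = 45;  v_rel·d = (3)·(10) + (6)·(19) = 144
45·t² − 288·t + 236 = 0  ⇒  m = 144² − 45·236 = 10116
m = 10116 > 0,  v_rel·d = 144 > 0  ⇒  inside

inside=yes margin=10116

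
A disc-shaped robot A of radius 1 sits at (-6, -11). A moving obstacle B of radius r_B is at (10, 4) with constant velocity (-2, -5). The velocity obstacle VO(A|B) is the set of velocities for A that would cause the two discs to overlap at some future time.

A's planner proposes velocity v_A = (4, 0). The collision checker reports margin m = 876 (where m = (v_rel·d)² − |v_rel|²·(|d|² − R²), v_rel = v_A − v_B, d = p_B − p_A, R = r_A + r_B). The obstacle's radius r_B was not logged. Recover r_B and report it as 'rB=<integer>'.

m = 876
d = (16, 15);  v_rel = (6, 5),  |v_rel|² = 61
v_rel×d = (6)·(15) − (5)·(16) = 10
since m = R²·61 − 10²:  R² = (100 + 876) / 61 = 16
R = √16 = 4  ⇒  r_B = 4 − 1 = 3

rB=3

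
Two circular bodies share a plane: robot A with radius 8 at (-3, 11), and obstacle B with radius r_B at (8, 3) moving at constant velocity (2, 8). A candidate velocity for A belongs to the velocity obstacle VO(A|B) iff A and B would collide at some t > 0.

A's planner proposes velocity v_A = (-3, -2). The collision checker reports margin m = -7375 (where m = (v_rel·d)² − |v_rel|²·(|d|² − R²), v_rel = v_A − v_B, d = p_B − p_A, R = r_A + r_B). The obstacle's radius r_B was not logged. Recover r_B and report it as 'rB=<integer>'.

m = -7375
d = (11, -8);  v_rel = (-5, -10),  |v_rel|² = 125
v_rel×d = (-5)·(-8) − (-10)·(11) = 150
since m = R²·125 − 150²:  R² = (22500 + -7375) / 125 = 121
R = √121 = 11  ⇒  r_B = 11 − 8 = 3

rB=3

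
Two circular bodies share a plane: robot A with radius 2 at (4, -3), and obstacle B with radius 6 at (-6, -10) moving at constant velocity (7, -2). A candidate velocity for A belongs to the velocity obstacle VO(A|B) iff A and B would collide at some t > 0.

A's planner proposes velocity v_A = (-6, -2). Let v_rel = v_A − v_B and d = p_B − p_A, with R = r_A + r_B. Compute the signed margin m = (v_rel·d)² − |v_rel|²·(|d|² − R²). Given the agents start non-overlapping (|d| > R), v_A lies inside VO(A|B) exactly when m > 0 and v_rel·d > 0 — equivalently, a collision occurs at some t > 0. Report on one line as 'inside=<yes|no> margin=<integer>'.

d = (-10, -7),  |d|² = 149;  R = 2+6 = 8,  c = 149−8² = 85
v_rel = (-13, 0),  |v_rel|² = 169;  v_rel·d = (-13)·(-10) + (0)·(-7) = 130
169·t² − 260·t + 85 = 0  ⇒  m = 130² − 169·85 = 2535
m = 2535 > 0,  v_rel·d = 130 > 0  ⇒  inside

inside=yes margin=2535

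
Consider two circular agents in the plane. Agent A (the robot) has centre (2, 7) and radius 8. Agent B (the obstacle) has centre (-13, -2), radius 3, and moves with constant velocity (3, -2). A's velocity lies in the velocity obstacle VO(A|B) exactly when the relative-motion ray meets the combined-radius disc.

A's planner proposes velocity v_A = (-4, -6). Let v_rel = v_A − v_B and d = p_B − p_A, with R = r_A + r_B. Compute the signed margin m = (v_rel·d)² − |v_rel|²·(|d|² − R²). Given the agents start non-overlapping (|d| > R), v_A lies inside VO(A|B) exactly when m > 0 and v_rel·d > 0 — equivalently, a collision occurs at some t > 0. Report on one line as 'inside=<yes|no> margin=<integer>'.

d = (-15, -9),  |d|² = 306;  R = 8+3 = 11,  c = 306−11² = 185
v_rel = (-7, -4),  |v_rel|² = 65;  v_rel·d = (-7)·(-15) + (-4)·(-9) = 141
65·t² − 282·t + 185 = 0  ⇒  m = 141² − 65·185 = 7856
m = 7856 > 0,  v_rel·d = 141 > 0  ⇒  inside

inside=yes margin=7856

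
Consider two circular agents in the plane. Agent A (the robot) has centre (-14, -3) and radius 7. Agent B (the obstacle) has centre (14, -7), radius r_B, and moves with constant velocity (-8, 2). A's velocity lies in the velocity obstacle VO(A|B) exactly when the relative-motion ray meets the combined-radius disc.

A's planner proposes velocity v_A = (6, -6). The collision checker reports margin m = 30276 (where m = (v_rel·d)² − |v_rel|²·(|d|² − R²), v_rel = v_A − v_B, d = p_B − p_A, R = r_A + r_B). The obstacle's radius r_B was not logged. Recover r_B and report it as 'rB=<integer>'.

m = 30276
d = (28, -4);  v_rel = (14, -8),  |v_rel|² = 260
v_rel×d = (14)·(-4) − (-8)·(28) = 168
since m = R²·260 − 168²:  R² = (28224 + 30276) / 260 = 225
R = √225 = 15  ⇒  r_B = 15 − 7 = 8

rB=8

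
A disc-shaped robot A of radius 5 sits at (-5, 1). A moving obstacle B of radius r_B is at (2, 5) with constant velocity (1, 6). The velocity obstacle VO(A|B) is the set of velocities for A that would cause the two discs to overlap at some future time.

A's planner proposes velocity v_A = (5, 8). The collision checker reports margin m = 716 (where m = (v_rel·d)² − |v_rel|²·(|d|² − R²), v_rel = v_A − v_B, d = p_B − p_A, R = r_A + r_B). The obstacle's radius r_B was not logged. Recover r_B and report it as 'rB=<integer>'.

m = 716
d = (7, 4);  v_rel = (4, 2),  |v_rel|² = 20
v_rel×d = (4)·(4) − (2)·(7) = 2
since m = R²·20 − 2²:  R² = (4 + 716) / 20 = 36
R = √36 = 6  ⇒  r_B = 6 − 5 = 1

rB=1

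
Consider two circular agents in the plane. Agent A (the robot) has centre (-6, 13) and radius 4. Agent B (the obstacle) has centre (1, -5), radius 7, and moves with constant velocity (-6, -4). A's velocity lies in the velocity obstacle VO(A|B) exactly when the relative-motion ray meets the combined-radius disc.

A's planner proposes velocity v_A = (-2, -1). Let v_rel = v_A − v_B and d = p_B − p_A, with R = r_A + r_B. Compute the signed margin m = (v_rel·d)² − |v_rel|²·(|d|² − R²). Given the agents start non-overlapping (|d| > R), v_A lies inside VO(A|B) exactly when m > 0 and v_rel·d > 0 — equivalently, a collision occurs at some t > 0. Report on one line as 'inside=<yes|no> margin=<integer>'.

d = (7, -18),  |d|² = 373;  R = 4+7 = 11,  c = 373−11² = 252
v_rel = (4, 3),  |v_rel|² = 25;  v_rel·d = (4)·(7) + (3)·(-18) = -26
25·t² + 52·t + 252 = 0  ⇒  m = (-26)² − 25·252 = -5624
m = -5624 < 0,  v_rel·d = -26 < 0  ⇒  outside

inside=no margin=-5624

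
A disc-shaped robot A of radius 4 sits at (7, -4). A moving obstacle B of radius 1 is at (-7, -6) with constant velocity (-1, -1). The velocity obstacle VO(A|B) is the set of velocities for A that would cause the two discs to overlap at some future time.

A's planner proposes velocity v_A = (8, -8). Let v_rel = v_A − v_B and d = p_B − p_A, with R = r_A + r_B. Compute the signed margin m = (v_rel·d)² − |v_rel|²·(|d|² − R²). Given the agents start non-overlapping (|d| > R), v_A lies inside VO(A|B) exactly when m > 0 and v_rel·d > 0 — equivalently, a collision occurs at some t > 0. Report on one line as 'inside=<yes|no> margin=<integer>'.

d = (-14, -2),  |d|² = 200;  R = 4+1 = 5,  c = 200−5² = 175
v_rel = (9, -7),  |v_rel|² = 130;  v_rel·d = (9)·(-14) + (-7)·(-2) = -112
130·t² + 224·t + 175 = 0  ⇒  m = (-112)² − 130·175 = -10206
m = -10206 < 0,  v_rel·d = -112 < 0  ⇒  outside

inside=no margin=-10206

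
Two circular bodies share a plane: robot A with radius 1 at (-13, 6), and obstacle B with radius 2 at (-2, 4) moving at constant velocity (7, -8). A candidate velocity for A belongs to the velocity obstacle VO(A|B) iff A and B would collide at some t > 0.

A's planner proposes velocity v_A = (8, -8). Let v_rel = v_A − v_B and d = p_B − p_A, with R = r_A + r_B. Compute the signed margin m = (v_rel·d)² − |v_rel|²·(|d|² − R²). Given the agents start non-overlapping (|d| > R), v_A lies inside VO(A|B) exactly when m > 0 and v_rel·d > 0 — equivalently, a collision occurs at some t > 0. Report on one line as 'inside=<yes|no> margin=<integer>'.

d = (11, -2),  |d|² = 125;  R = 1+2 = 3,  c = 125−3² = 116
v_rel = (1, 0),  |v_rel|² = 1;  v_rel·d = (1)·(11) + (0)·(-2) = 11
1·t² − 22·t + 116 = 0  ⇒  m = 11² − 1·116 = 5
m = 5 > 0,  v_rel·d = 11 > 0  ⇒  inside

inside=yes margin=5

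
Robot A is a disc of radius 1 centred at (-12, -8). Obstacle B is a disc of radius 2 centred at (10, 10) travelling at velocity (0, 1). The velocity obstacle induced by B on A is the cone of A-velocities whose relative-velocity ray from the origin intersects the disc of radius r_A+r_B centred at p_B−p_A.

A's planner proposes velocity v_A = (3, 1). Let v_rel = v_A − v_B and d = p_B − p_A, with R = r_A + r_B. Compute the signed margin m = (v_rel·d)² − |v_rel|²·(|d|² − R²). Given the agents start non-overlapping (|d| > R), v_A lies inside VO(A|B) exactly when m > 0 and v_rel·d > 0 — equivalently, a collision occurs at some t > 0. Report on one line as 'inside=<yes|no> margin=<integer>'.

d = (22, 18),  |d|² = 808;  R = 1+2 = 3,  c = 808−3² = 799
v_rel = (3, 0),  |v_rel|² = 9;  v_rel·d = (3)·(22) + (0)·(18) = 66
9·t² − 132·t + 799 = 0  ⇒  m = 66² − 9·799 = -2835
m = -2835 < 0,  v_rel·d = 66 > 0  ⇒  outside

inside=no margin=-2835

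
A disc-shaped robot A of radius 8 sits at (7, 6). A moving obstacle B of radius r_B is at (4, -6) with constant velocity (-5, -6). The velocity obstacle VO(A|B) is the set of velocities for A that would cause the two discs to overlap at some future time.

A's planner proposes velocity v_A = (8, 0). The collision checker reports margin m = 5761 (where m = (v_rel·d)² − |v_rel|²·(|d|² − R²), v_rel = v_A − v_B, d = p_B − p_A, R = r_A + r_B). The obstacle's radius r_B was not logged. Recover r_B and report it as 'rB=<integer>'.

m = 5761
d = (-3, -12);  v_rel = (13, 6),  |v_rel|² = 205
v_rel×d = (13)·(-12) − (6)·(-3) = -138
since m = R²·205 − (-138)²:  R² = (19044 + 5761) / 205 = 121
R = √121 = 11  ⇒  r_B = 11 − 8 = 3

rB=3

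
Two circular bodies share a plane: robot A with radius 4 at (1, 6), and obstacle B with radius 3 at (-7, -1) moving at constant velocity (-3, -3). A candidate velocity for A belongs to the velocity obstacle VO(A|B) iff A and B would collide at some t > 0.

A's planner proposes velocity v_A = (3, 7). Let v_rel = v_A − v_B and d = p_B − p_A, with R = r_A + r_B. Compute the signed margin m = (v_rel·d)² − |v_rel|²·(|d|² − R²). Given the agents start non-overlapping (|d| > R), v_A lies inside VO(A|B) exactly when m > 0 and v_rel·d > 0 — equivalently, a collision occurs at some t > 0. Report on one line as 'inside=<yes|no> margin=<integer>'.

d = (-8, -7),  |d|² = 113;  R = 4+3 = 7,  c = 113−7² = 64
v_rel = (6, 10),  |v_rel|² = 136;  v_rel·d = (6)·(-8) + (10)·(-7) = -118
136·t² + 236·t + 64 = 0  ⇒  m = (-118)² − 136·64 = 5220
m = 5220 > 0,  v_rel·d = -118 < 0  ⇒  outside

inside=no margin=5220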